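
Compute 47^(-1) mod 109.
Since 109 is prime, by Fermat 47^(-1) ≡ 47^{107} ≡ 58 mod 109. Verify: 47 × 58 = 2726 ≡ 1 mod 109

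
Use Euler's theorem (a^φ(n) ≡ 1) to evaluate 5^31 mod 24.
By Euler: 5^{8} ≡ 1 (mod 24) since gcd(5, 24) = 1. 31 = 3×8 + 7. So 5^{31} ≡ 5^{7} ≡ 5 (mod 24)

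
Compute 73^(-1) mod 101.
Since 101 is prime, by Fermat 73^(-1) ≡ 73^{99} ≡ 18 mod 101. Verify: 73 × 18 = 1314 ≡ 1 mod 101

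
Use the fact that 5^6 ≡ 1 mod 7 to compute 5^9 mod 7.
By Fermat: 5^{6} ≡ 1 mod 7. So 5^{9} = 5^{6} · 5^{3} ≡ 5^{3} ≡ 6 mod 7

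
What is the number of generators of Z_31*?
A prime p has φ(p-1) primitive roots; here φ(30) = 8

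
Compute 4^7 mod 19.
By repeated squaring (mod 19): 4^{1}≡4, 4^{2}≡16, 4^{4}≡9. Then 4^{7} = 4^{4+2+1} ≡ 9 × 16 × 4 ≡ 6 (mod 19)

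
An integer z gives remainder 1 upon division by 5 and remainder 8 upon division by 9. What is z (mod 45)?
M = 5 × 9 = 45. M₁ = 9, y₁ ≡ 4 (mod 5). M₂ = 5, y₂ ≡ 2 (mod 9). z = 1×9×4 + 8×5×2 ≡ 26 (mod 45)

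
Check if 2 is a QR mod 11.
By Euler's criterion: 2^{5} ≡ 10 mod 11. Since this equals -1 (≡ 10), 2 is not a QR.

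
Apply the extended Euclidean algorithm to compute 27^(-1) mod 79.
Extended GCD: 27(-38) + 79(13) = 1. So 27^(-1) ≡ -38 ≡ 41 mod 79. Verify: 27 × 41 = 1107 ≡ 1 mod 79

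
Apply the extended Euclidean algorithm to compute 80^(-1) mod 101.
Extended GCD: 80(24) + 101(-19) = 1. So 80^(-1) ≡ 24 mod 101. Verify: 80 × 24 = 1920 ≡ 1 mod 101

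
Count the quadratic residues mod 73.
Exactly half the non-zero residues mod a prime are QRs: (73-1)/2 = 36.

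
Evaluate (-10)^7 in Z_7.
Using Fermat: (-10)^{6} ≡ 1 mod 7. 7 ≡ 1 mod 6. So (-10)^{7} ≡ (-10)^{1} ≡ 4 mod 7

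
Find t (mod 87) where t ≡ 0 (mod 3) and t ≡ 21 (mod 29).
M = 3 × 29 = 87. M₁ = 29, y₁ ≡ 2 (mod 3). M₂ = 3, y₂ ≡ 10 (mod 29). t = 0×29×2 + 21×3×10 ≡ 21 (mod 87)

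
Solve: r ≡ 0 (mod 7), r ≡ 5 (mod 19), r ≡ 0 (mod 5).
M = 7 × 19 × 5 = 665. M₁ = 95, y₁ ≡ 2 (mod 7). M₂ = 35, y₂ ≡ 6 (mod 19). M₃ = 133, y₃ ≡ 2 (mod 5). r = 0×95×2 + 5×35×6 + 0×133×2 ≡ 385 (mod 665)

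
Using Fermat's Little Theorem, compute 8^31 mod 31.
By Fermat: 8^{30} ≡ 1 mod 31. So 8^{31} = 8^{30} · 8^{1} ≡ 8^{1} ≡ 8 mod 31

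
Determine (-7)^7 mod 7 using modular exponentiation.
By repeated squaring mod 7: (-7)^{1}≡0, (-7)^{2}≡0, (-7)^{4}≡0. Then (-7)^{7} = (-7)^{4+2+1} ≡ 0 × 0 × 0 ≡ 0 mod 7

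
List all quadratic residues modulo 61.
Squares in Z_61*: {1, 3, 4, 5, 9, 12, 13, 14, 15, 16, 19, 20, 22, 25, 27, 34, 36, 39, 41, 42, 45, 46, 47, 48, 49, 52, 56, 57, 58, 60}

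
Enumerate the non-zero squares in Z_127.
QRs mod 127: {1, 2, 4, 8, 9, 11, 13, 15, 16, 17, 18, 19, 21, 22, 25, 26, 30, 31, 32, 34, 35, 36, 37, 38, 41, 42, 44, 47, 49, 50, 52, 60, 61, 62, 64, 68, 69, 70, 71, 72, 73, 74, 76, 79, 81, 82, 84, 87, 88, 94, 98, 99, 100, 103, 104, 107, 113, 115, 117, 120, 121, 122, 124}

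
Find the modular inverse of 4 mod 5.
Since 5 is prime, by Fermat 4^(-1) ≡ 4^{3} ≡ 4 mod 5. Verify: 4 × 4 = 16 ≡ 1 mod 5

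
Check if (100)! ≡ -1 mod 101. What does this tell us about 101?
(100)! mod 101 = 100. Since this equals -1 mod 101, Wilson confirms 101 is prime.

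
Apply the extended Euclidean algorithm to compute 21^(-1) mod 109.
Extended GCD: 21(26) + 109(-5) = 1. So 21^(-1) ≡ 26 (mod 109). Verify: 21 × 26 = 546 ≡ 1 (mod 109)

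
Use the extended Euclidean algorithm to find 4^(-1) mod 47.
Extended GCD: 4(12) + 47(-1) = 1. So 4^(-1) ≡ 12 (mod 47). Verify: 4 × 12 = 48 ≡ 1 (mod 47)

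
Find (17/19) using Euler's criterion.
(17/19) = 17^{9} mod 19 = 1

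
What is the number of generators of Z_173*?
A prime p has φ(p-1) primitive roots; here φ(172) = 84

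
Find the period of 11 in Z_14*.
Powers of 11 mod 14: 11^1≡11, 11^2≡9, 11^3≡1. ord_14(11) = 3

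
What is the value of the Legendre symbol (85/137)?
(85/137) = 85^{68} mod 137 = -1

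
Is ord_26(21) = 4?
Powers of 21 mod 26: 21^1≡21, 21^2≡25, 21^3≡5, 21^4≡1. First k with 21^k≡1 is k=4. Yes, ord_26(21) = 4.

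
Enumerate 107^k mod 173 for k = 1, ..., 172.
107^1, 107^2, ..., 107^{172} mod 173: [107, 31, 30, 96, 65, 35, 112, 47, 12, 73, 26, 14, 114, 88, 74, 133, 45, 144, 11, 139, 168, 157, 18, 23, 39, 21, 171, 132, 111, 113, 154, 43, 103, 122, 79, 149, 27, 121, 145, 118, 170, 25, 80, 83, 58, 151, 68, 10, 32, 137, 127, 95, 131, 4, 82, 124, 120, 38, 87, 140, 102, 15, 48, 119, 104, 56, 110, 6, 123, 13, 7, 57, 44, 37, 153, 109, 72, 92, 156, 84, 165, 9, 98, 106, 97, 172, 66, 142, 143, 77, 108, 138, 61, 126, 161, 100, 147, 159, 59, 85, 99, 40, 128, 29, 162, 34, 5, 16, 155, 150, 134, 152, 2, 41, 62, 60, 19, 130, 70, 51, 94, 24, 146, 52, 28, 55, 3, 148, 93, 90, 115, 22, 105, 163, 141, 36, 46, 78, 42, 169, 91, 49, 53, 135, 86, 33, 71, 158, 125, 54, 69, 117, 63, 167, 50, 160, 166, 116, 129, 136, 20, 64, 101, 81, 17, 89, 8, 164, 75, 67, 76, 1]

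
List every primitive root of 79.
There are φ(78) = 24 primitive roots mod 79: {3, 6, 7, 28, 29, 30, 34, 35, 37, 39, 43, 47, 48, 53, 54, 59, 60, 63, 66, 68, 70, 74, 75, 77}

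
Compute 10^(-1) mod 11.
Since 11 is prime, by Fermat 10^(-1) ≡ 10^{9} ≡ 10 mod 11. Verify: 10 × 10 = 100 ≡ 1 mod 11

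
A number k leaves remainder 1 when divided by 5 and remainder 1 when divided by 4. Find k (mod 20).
M = 5 × 4 = 20. M₁ = 4, y₁ ≡ 4 (mod 5). M₂ = 5, y₂ ≡ 1 (mod 4). k = 1×4×4 + 1×5×1 ≡ 1 (mod 20)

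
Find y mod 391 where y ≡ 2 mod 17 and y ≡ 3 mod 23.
M = 17 × 23 = 391. M₁ = 23, y₁ ≡ 3 mod 17. M₂ = 17, y₂ ≡ 19 mod 23. y = 2×23×3 + 3×17×19 ≡ 325 mod 391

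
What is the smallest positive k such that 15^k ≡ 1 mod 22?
Powers of 15 mod 22: 15^1≡15, 15^2≡5, 15^3≡9, 15^4≡3, 15^5≡1. So the order of 15 is 5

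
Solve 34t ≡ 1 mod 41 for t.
Since 41 is prime, by Fermat 34^(-1) ≡ 34^{39} ≡ 35 mod 41. Verify: 34 × 35 = 1190 ≡ 1 mod 41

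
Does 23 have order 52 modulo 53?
23^{4} ≡ 1 mod 53 and 4 < 52, so ord_53(23) = 4 ≠ 52 and 23 is not a primitive root.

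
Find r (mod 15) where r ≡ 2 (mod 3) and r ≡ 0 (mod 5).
M = 3 × 5 = 15. M₁ = 5, y₁ ≡ 2 (mod 3). M₂ = 3, y₂ ≡ 2 (mod 5). r = 2×5×2 + 0×3×2 ≡ 5 (mod 15)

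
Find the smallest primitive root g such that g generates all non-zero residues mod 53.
g = 2. Powers: [2, 4, 8, 16, 32, 11, 22, 44, 35, ...] generates all 52 non-zero residues.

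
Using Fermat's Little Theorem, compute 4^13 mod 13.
By Fermat: 4^{12} ≡ 1 mod 13. So 4^{13} = 4^{12} · 4^{1} ≡ 4^{1} ≡ 4 mod 13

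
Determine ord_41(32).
Powers of 32 mod 41: 32^1≡32, 32^2≡40, 32^3≡9, 32^4≡1. Order = 4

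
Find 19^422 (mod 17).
Using Fermat: 19^{16} ≡ 1 (mod 17). 422 ≡ 6 (mod 16). So 19^{422} ≡ 19^{6} ≡ 13 (mod 17)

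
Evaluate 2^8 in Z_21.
By repeated squaring mod 21: 2^{1}≡2, 2^{2}≡4, 2^{4}≡16, 2^{8}≡4. So 2^{8} ≡ 4 mod 21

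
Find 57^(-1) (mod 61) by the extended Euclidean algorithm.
Extended GCD: 57(15) + 61(-14) = 1. So 57^(-1) ≡ 15 (mod 61). Verify: 57 × 15 = 855 ≡ 1 (mod 61)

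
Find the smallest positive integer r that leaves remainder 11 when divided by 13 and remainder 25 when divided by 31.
M = 13 × 31 = 403. M₁ = 31, y₁ ≡ 8 mod 13. M₂ = 13, y₂ ≡ 12 mod 31. r = 11×31×8 + 25×13×12 ≡ 180 mod 403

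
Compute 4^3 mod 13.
4^{3} = 64 ≡ 12 (mod 13)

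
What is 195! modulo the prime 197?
(196)! = (195)! × (196) ≡ -1 mod 197. So (195)! ≡ -1 × (196)^(-1) ≡ (-1)×(-1) = 1 mod 197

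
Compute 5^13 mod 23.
By repeated squaring mod 23: 5^{1}≡5, 5^{2}≡2, 5^{4}≡4, 5^{8}≡16. Then 5^{13} = 5^{8+4+1} ≡ 16 × 4 × 5 ≡ 21 mod 23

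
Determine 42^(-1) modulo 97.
Since 97 is prime, by Fermat 42^(-1) ≡ 42^{95} ≡ 67 (mod 97). Verify: 42 × 67 = 2814 ≡ 1 (mod 97)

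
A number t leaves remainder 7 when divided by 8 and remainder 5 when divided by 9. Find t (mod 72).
M = 8 × 9 = 72. M₁ = 9, y₁ ≡ 1 (mod 8). M₂ = 8, y₂ ≡ 8 (mod 9). t = 7×9×1 + 5×8×8 ≡ 23 (mod 72)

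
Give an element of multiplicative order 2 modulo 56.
13 has order 2 mod 56 since 13^{2} ≡ 1 mod 56 and no smaller power works.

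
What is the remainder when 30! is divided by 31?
By Wilson's theorem, (30)! ≡ -1 ≡ 30 mod 31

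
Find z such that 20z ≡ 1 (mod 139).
Since 139 is prime, by Fermat 20^(-1) ≡ 20^{137} ≡ 7 (mod 139). Verify: 20 × 7 = 140 ≡ 1 (mod 139)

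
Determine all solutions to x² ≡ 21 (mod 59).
The square roots of 21 mod 59 are 27 and 32. Verify: 27² = 729 ≡ 21 (mod 59)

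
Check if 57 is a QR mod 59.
By Euler's criterion: 57^{29} ≡ 1 (mod 59). Since this equals 1, 57 is a QR.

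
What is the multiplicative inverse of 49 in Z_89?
Since 89 is prime, by Fermat 49^(-1) ≡ 49^{87} ≡ 20 mod 89. Verify: 49 × 20 = 980 ≡ 1 mod 89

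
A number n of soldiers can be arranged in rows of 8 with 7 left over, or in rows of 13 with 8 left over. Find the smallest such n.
M = 8 × 13 = 104. M₁ = 13, y₁ ≡ 5 (mod 8). M₂ = 8, y₂ ≡ 5 (mod 13). n = 7×13×5 + 8×8×5 ≡ 47 (mod 104)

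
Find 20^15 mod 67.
By repeated squaring mod 67: 20^{1}≡20, 20^{2}≡65, 20^{4}≡4, 20^{8}≡16. Then 20^{15} = 20^{8+4+2+1} ≡ 16 × 4 × 65 × 20 ≡ 53 mod 67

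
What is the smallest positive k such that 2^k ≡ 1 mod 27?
Powers of 2 mod 27: 2^1≡2, 2^2≡4, 2^3≡8, 2^4≡16, 2^5≡5, 2^6≡10, 2^7≡20, 2^8≡13, 2^9≡26, 2^10≡25, 2^11≡23, 2^12≡19, 2^13≡11, 2^14≡22, 2^15≡17, 2^16≡7, 2^17≡14, 2^18≡1. Order = 18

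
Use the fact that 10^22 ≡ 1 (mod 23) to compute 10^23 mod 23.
By Fermat: 10^{22} ≡ 1 (mod 23). So 10^{23} = 10^{22} · 10^{1} ≡ 10^{1} ≡ 10 (mod 23)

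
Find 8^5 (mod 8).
By repeated squaring (mod 8): 8^{1}≡0, 8^{2}≡0, 8^{4}≡0. Then 8^{5} = 8^{4+1} ≡ 0 × 0 ≡ 0 (mod 8)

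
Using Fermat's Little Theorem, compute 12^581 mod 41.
By Fermat: 12^{40} ≡ 1 mod 41. 581 ≡ 21 mod 40. So 12^{581} ≡ 12^{21} ≡ 29 mod 41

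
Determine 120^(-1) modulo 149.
Since 149 is prime, by Fermat 120^(-1) ≡ 120^{147} ≡ 113 (mod 149). Verify: 120 × 113 = 13560 ≡ 1 (mod 149)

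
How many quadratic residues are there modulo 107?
Exactly half the non-zero residues mod a prime are QRs: (107-1)/2 = 53.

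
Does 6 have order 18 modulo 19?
6^{9} ≡ 1 (mod 19) and 9 < 18, so ord_19(6) = 9 ≠ 18 and 6 is not a primitive root.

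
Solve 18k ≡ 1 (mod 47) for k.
Since 47 is prime, by Fermat 18^(-1) ≡ 18^{45} ≡ 34 (mod 47). Verify: 18 × 34 = 612 ≡ 1 (mod 47)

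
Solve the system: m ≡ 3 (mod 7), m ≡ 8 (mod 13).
M = 7 × 13 = 91. M₁ = 13, y₁ ≡ 6 (mod 7). M₂ = 7, y₂ ≡ 2 (mod 13). m = 3×13×6 + 8×7×2 ≡ 73 (mod 91)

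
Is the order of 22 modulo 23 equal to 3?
Powers of 22 mod 23: 22^1≡22, 22^2≡1. Already 22^2≡1, so the order is 2 < 3. No, the actual order is 2.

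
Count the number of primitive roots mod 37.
Number of primitive roots mod 37 = φ(p-1) = φ(36) = 12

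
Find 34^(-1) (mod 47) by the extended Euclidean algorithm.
Extended GCD: 34(18) + 47(-13) = 1. So 34^(-1) ≡ 18 (mod 47). Verify: 34 × 18 = 612 ≡ 1 (mod 47)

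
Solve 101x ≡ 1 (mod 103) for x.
Since 103 is prime, by Fermat 101^(-1) ≡ 101^{101} ≡ 51 (mod 103). Verify: 101 × 51 = 5151 ≡ 1 (mod 103)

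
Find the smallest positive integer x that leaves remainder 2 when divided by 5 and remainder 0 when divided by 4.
M = 5 × 4 = 20. M₁ = 4, y₁ ≡ 4 (mod 5). M₂ = 5, y₂ ≡ 1 (mod 4). x = 2×4×4 + 0×5×1 ≡ 12 (mod 20)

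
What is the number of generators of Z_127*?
Number of primitive roots mod 127 = φ(p-1) = φ(126) = 36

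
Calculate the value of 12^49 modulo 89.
By repeated squaring (mod 89): 12^{1}≡12, 12^{2}≡55, 12^{4}≡88, 12^{8}≡1, 12^{16}≡1, 12^{32}≡1. Then 12^{49} = 12^{32+16+1} ≡ 1 × 1 × 12 ≡ 12 (mod 89)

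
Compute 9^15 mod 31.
By repeated squaring mod 31: 9^{1}≡9, 9^{2}≡19, 9^{4}≡20, 9^{8}≡28. Then 9^{15} = 9^{8+4+2+1} ≡ 28 × 20 × 19 × 9 ≡ 1 mod 31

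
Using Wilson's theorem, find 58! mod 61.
(60)! = (58)! × (59) × (60) ≡ -1 mod 61. So (58)! ≡ -1 × [(60)(59)]^(-1) ≡ 30 mod 61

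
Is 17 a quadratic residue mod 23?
By Euler's criterion: 17^{11} ≡ 22 mod 23. Since this equals -1 (≡ 22), 17 is not a QR.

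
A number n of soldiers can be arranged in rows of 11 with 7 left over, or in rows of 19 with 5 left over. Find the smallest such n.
M = 11 × 19 = 209. M₁ = 19, y₁ ≡ 7 (mod 11). M₂ = 11, y₂ ≡ 7 (mod 19). n = 7×19×7 + 5×11×7 ≡ 62 (mod 209)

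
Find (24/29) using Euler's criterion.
(24/29) = 24^{14} mod 29 = 1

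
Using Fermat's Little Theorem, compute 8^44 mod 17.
By Fermat: 8^{16} ≡ 1 (mod 17). 44 = 2×16 + 12. So 8^{44} ≡ 8^{12} ≡ 16 (mod 17)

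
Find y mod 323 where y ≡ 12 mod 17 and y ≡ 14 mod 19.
M = 17 × 19 = 323. M₁ = 19, y₁ ≡ 9 mod 17. M₂ = 17, y₂ ≡ 9 mod 19. y = 12×19×9 + 14×17×9 ≡ 318 mod 323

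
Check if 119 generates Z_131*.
ord_131(119) divides 130. For each prime q|130: 119^{65}≡130, 119^{26}≡89, 119^{10}≡39, none ≡ 1. So 119 has order 130 and is a primitive root mod 131.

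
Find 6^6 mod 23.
By repeated squaring mod 23: 6^{1}≡6, 6^{2}≡13, 6^{4}≡8. Then 6^{6} = 6^{4+2} ≡ 8 × 13 ≡ 12 mod 23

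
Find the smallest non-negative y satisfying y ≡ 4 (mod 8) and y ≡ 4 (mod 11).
M = 8 × 11 = 88. M₁ = 11, y₁ ≡ 3 (mod 8). M₂ = 8, y₂ ≡ 7 (mod 11). y = 4×11×3 + 4×8×7 ≡ 4 (mod 88)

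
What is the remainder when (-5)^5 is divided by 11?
By repeated squaring mod 11: (-5)^{1}≡6, (-5)^{2}≡3, (-5)^{4}≡9. Then (-5)^{5} = (-5)^{4+1} ≡ 9 × 6 ≡ 10 mod 11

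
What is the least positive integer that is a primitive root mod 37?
g = 2. Powers: [2, 4, 8, 16, 32, 27, 17, ...] generates all 36 non-zero residues.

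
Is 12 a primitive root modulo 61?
12^{15} ≡ 1 (mod 61) and 15 < 60, so ord_61(12) = 15 ≠ 60 and 12 is not a primitive root.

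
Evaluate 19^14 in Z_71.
By repeated squaring (mod 71): 19^{1}≡19, 19^{2}≡6, 19^{4}≡36, 19^{8}≡18. Then 19^{14} = 19^{8+4+2} ≡ 18 × 36 × 6 ≡ 54 (mod 71)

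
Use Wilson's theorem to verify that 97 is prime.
(96)! mod 97 = 96. Since this equals -1 (mod 97), Wilson confirms 97 is prime.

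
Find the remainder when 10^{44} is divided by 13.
By Fermat: 10^{12} ≡ 1 mod 13. 44 = 3×12 + 8. So 10^{44} ≡ 10^{8} ≡ 9 mod 13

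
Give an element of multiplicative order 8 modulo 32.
3 has order 8 mod 32 since 3^{8} ≡ 1 mod 32 and no smaller power works.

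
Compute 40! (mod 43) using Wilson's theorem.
(42)! = (40)! × (41) × (42) ≡ -1 (mod 43). So (40)! ≡ -1 × [(42)(41)]^(-1) ≡ 21 (mod 43)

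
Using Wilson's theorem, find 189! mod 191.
(190)! = (189)! × (190) ≡ -1 mod 191. So (189)! ≡ -1 × (190)^(-1) ≡ (-1)×(-1) = 1 mod 191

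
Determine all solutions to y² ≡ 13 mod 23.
The square roots of 13 mod 23 are 6 and 17. Verify: 6² = 36 ≡ 13 mod 23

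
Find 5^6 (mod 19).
By repeated squaring (mod 19): 5^{1}≡5, 5^{2}≡6, 5^{4}≡17. Then 5^{6} = 5^{4+2} ≡ 17 × 6 ≡ 7 (mod 19)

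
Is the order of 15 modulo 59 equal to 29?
Powers of 15 mod 59: 15^1≡15, 15^2≡48, 15^3≡12, 15^4≡3, 15^5≡45, 15^6≡26, 15^7≡36, 15^8≡9, 15^9≡17, 15^10≡19, 15^11≡49, 15^12≡27, 15^13≡51, 15^14≡57, 15^15≡29, 15^16≡22, 15^17≡35, 15^18≡53, 15^19≡28, 15^20≡7, 15^21≡46, 15^22≡41, 15^23≡25, 15^24≡21, 15^25≡20, 15^26≡5, 15^27≡16, 15^28≡4, 15^29≡1. First k with 15^k≡1 is k=29. Yes, ord_59(15) = 29.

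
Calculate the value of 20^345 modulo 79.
Using Fermat: 20^{78} ≡ 1 mod 79. 345 ≡ 33 mod 78. So 20^{345} ≡ 20^{33} ≡ 67 mod 79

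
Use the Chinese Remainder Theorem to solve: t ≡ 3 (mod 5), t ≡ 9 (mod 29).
M = 5 × 29 = 145. M₁ = 29, y₁ ≡ 4 (mod 5). M₂ = 5, y₂ ≡ 6 (mod 29). t = 3×29×4 + 9×5×6 ≡ 38 (mod 145)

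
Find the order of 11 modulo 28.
Powers of 11 mod 28: 11^1≡11, 11^2≡9, 11^3≡15, 11^4≡25, 11^5≡23, 11^6≡1. Order = 6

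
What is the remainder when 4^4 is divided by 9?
4^{4} = 256 ≡ 4 mod 9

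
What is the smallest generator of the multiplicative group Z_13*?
g = 2. Powers: [2, 4, 8, 3, 6, 12, 11, 9, 5, 10, ...] generates all 12 non-zero residues.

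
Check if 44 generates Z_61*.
ord_61(44) divides 60. For each prime q|60: 44^{30}≡60, 44^{20}≡13, 44^{12}≡20, none ≡ 1. So 44 has order 60 and is a primitive root mod 61.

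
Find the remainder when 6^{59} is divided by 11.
By Fermat: 6^{10} ≡ 1 mod 11. 59 = 5×10 + 9. So 6^{59} ≡ 6^{9} ≡ 2 mod 11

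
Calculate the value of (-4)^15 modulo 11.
Using Fermat: (-4)^{10} ≡ 1 mod 11. 15 ≡ 5 mod 10. So (-4)^{15} ≡ (-4)^{5} ≡ 10 mod 11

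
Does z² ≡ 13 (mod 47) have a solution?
By Euler's criterion: 13^{23} ≡ 46 (mod 47). Since this equals -1 (≡ 46), 13 is not a QR.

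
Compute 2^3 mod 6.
2^{3} = 8 ≡ 2 (mod 6)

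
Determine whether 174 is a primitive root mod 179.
ord_179(174) divides 178. For each prime q|178: 174^{89}≡178, 174^{2}≡25, none ≡ 1. So 174 has order 178 and is a primitive root mod 179.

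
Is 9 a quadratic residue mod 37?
By Euler's criterion: 9^{18} ≡ 1 (mod 37). Since this equals 1, 9 is a QR.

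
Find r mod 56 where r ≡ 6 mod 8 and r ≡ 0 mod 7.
M = 8 × 7 = 56. M₁ = 7, y₁ ≡ 7 mod 8. M₂ = 8, y₂ ≡ 1 mod 7. r = 6×7×7 + 0×8×1 ≡ 14 mod 56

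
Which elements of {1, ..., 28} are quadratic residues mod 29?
Quadratic residues modulo 29: {1, 4, 5, 6, 7, 9, 13, 16, 20, 22, 23, 24, 25, 28}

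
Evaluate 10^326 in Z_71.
Using Fermat: 10^{70} ≡ 1 mod 71. 326 ≡ 46 mod 70. So 10^{326} ≡ 10^{46} ≡ 16 mod 71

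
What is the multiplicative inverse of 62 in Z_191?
Since 191 is prime, by Fermat 62^(-1) ≡ 62^{189} ≡ 114 mod 191. Verify: 62 × 114 = 7068 ≡ 1 mod 191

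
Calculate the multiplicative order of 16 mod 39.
Powers of 16 mod 39: 16^1≡16, 16^2≡22, 16^3≡1. ord_39(16) = 3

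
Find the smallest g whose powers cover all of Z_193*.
g = 5. Powers: [5, 25, 125, 46, 37, 185, 153, 186, ...] generates all 192 non-zero residues.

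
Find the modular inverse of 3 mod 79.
Since 79 is prime, by Fermat 3^(-1) ≡ 3^{77} ≡ 53 mod 79. Verify: 3 × 53 = 159 ≡ 1 mod 79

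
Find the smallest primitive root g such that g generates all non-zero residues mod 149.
g = 2. Powers: [2, 4, 8, 16, 32, 64, ...] generates all 148 non-zero residues.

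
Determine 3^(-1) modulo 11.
Since 11 is prime, by Fermat 3^(-1) ≡ 3^{9} ≡ 4 mod 11. Verify: 3 × 4 = 12 ≡ 1 mod 11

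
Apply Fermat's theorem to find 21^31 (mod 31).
By Fermat: 21^{30} ≡ 1 (mod 31). So 21^{31} = 21^{30} · 21^{1} ≡ 21^{1} ≡ 21 (mod 31)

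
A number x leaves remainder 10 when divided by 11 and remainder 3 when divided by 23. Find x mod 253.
M = 11 × 23 = 253. M₁ = 23, y₁ ≡ 1 mod 11. M₂ = 11, y₂ ≡ 21 mod 23. x = 10×23×1 + 3×11×21 ≡ 164 mod 253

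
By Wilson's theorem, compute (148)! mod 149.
By Wilson's theorem, (148)! ≡ -1 ≡ 148 mod 149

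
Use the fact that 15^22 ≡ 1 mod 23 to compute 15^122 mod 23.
By Fermat: 15^{22} ≡ 1 mod 23. 122 = 5×22 + 12. So 15^{122} ≡ 15^{12} ≡ 8 mod 23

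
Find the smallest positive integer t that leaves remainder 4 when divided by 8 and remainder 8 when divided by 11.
M = 8 × 11 = 88. M₁ = 11, y₁ ≡ 3 (mod 8). M₂ = 8, y₂ ≡ 7 (mod 11). t = 4×11×3 + 8×8×7 ≡ 52 (mod 88)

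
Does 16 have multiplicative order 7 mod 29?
Powers of 16 mod 29: 16^1≡16, 16^2≡24, 16^3≡7, 16^4≡25, 16^5≡23, 16^6≡20, 16^7≡1. First k with 16^k≡1 is k=7. Yes, ord_29(16) = 7.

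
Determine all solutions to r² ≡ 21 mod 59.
The square roots of 21 mod 59 are 27 and 32. Verify: 27² = 729 ≡ 21 mod 59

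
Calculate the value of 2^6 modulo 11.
By repeated squaring (mod 11): 2^{1}≡2, 2^{2}≡4, 2^{4}≡5. Then 2^{6} = 2^{4+2} ≡ 5 × 4 ≡ 9 (mod 11)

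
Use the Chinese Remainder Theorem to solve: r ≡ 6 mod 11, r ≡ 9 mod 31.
M = 11 × 31 = 341. M₁ = 31, y₁ ≡ 5 mod 11. M₂ = 11, y₂ ≡ 17 mod 31. r = 6×31×5 + 9×11×17 ≡ 226 mod 341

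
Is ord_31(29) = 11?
Powers of 29 mod 31: 29^1≡29, 29^2≡4, 29^3≡23, 29^4≡16, 29^5≡30, 29^6≡2, 29^7≡27, 29^8≡8, 29^9≡15, 29^10≡1. Already 29^10≡1, so the order is 10 < 11. No, the actual order is 10.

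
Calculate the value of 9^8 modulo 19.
By repeated squaring (mod 19): 9^{1}≡9, 9^{2}≡5, 9^{4}≡6, 9^{8}≡17. So 9^{8} ≡ 17 (mod 19)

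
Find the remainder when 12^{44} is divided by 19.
By Fermat: 12^{18} ≡ 1 mod 19. 44 = 2×18 + 8. So 12^{44} ≡ 12^{8} ≡ 11 mod 19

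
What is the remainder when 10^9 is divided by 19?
By repeated squaring mod 19: 10^{1}≡10, 10^{2}≡5, 10^{4}≡6, 10^{8}≡17. Then 10^{9} = 10^{8+1} ≡ 17 × 10 ≡ 18 mod 19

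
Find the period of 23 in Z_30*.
Powers of 23 mod 30: 23^1≡23, 23^2≡19, 23^3≡17, 23^4≡1. So the order of 23 is 4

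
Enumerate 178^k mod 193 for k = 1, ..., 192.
178^1, 178^2, ..., 178^{192} mod 193: [178, 32, 99, 59, 80, 151, 51, 7, 88, 31, 114, 27, 174, 92, 164, 49, 37, 24, 26, 189, 60, 65, 183, 150, 66, 168, 182, 165, 34, 69, 123, 85, 76, 18, 116, 190, 45, 97, 89, 16, 146, 126, 40, 172, 122, 100, 44, 112, 57, 110, 87, 46, 82, 121, 115, 12, 13, 191, 30, 129, 188, 75, 33, 84, 91, 179, 17, 131, 158, 139, 38, 9, 58, 95, 119, 145, 141, 8, 73, 63, 20, 86, 61, 50, 22, 56, 125, 55, 140, 23, 41, 157, 154, 6, 103, 192, 15, 161, 94, 134, 113, 42, 142, 186, 105, 162, 79, 166, 19, 101, 29, 144, 156, 169, 167, 4, 133, 128, 10, 43, 127, 25, 11, 28, 159, 124, 70, 108, 117, 175, 77, 3, 148, 96, 104, 177, 47, 67, 153, 21, 71, 93, 149, 81, 136, 83, 106, 147, 111, 72, 78, 181, 180, 2, 163, 64, 5, 118, 160, 109, 102, 14, 176, 62, 35, 54, 155, 184, 135, 98, 74, 48, 52, 185, 120, 130, 173, 107, 132, 143, 171, 137, 68, 138, 53, 170, 152, 36, 39, 187, 90, 1]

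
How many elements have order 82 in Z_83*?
There are φ(83-1) = φ(82) = 40 primitive roots modulo 83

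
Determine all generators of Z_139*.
There are φ(138) = 44 primitive roots mod 139: {2, 3, 12, 15, 17, 18, 19, 21, 22, 26, 32, 40, 50, 53, 56, 58, 61, 68, 70, 72, 73, 85, 88, 90, 92, 93, 98, 101, 102, 104, 108, 109, 110, 111, 114, 115, 119, 123, 126, 128, 130, 132, 134, 135}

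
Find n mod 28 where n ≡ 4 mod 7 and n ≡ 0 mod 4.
M = 7 × 4 = 28. M₁ = 4, y₁ ≡ 2 mod 7. M₂ = 7, y₂ ≡ 3 mod 4. n = 4×4×2 + 0×7×3 ≡ 4 mod 28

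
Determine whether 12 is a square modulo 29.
By Euler's criterion: 12^{14} ≡ 28 (mod 29). Since this equals -1 (≡ 28), 12 is not a QR.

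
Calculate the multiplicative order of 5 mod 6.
Powers of 5 mod 6: 5^1≡5, 5^2≡1. Order = 2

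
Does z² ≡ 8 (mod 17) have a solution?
By Euler's criterion: 8^{8} ≡ 1 (mod 17). Since this equals 1, 8 is a QR.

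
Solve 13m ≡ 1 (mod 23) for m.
Since 23 is prime, by Fermat 13^(-1) ≡ 13^{21} ≡ 16 (mod 23). Verify: 13 × 16 = 208 ≡ 1 (mod 23)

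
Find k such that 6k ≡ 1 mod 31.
Since 31 is prime, by Fermat 6^(-1) ≡ 6^{29} ≡ 26 mod 31. Verify: 6 × 26 = 156 ≡ 1 mod 31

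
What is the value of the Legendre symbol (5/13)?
(5/13) = 5^{6} mod 13 = -1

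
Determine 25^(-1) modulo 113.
Since 113 is prime, by Fermat 25^(-1) ≡ 25^{111} ≡ 104 (mod 113). Verify: 25 × 104 = 2600 ≡ 1 (mod 113)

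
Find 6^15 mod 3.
By repeated squaring mod 3: 6^{1}≡0, 6^{2}≡0, 6^{4}≡0, 6^{8}≡0. Then 6^{15} = 6^{8+4+2+1} ≡ 0 × 0 × 0 × 0 ≡ 0 mod 3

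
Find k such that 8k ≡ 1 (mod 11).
Since 11 is prime, by Fermat 8^(-1) ≡ 8^{9} ≡ 7 (mod 11). Verify: 8 × 7 = 56 ≡ 1 (mod 11)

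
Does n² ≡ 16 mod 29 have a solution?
By Euler's criterion: 16^{14} ≡ 1 mod 29. Since this equals 1, 16 is a QR.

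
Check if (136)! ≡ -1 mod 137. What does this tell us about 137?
(136)! mod 137 = 136. Since this equals -1 mod 137, Wilson confirms 137 is prime.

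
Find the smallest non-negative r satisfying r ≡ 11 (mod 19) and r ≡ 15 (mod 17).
M = 19 × 17 = 323. M₁ = 17, y₁ ≡ 9 (mod 19). M₂ = 19, y₂ ≡ 9 (mod 17). r = 11×17×9 + 15×19×9 ≡ 49 (mod 323)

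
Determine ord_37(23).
Powers of 23 mod 37: 23^1≡23, 23^2≡11, 23^3≡31, 23^4≡10, 23^5≡8, 23^6≡36, 23^7≡14, 23^8≡26, 23^9≡6, 23^10≡27, 23^11≡29, 23^12≡1. Order = 12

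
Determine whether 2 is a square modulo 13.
By Euler's criterion: 2^{6} ≡ 12 (mod 13). Since this equals -1 (≡ 12), 2 is not a QR.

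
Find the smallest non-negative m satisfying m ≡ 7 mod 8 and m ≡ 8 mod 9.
M = 8 × 9 = 72. M₁ = 9, y₁ ≡ 1 mod 8. M₂ = 8, y₂ ≡ 8 mod 9. m = 7×9×1 + 8×8×8 ≡ 71 mod 72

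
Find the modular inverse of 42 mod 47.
Since 47 is prime, by Fermat 42^(-1) ≡ 42^{45} ≡ 28 (mod 47). Verify: 42 × 28 = 1176 ≡ 1 (mod 47)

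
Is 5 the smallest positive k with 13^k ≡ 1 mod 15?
Powers of 13 mod 15: 13^1≡13, 13^2≡4, 13^3≡7, 13^4≡1. Already 13^4≡1, so the order is 4 < 5. No, the actual order is 4.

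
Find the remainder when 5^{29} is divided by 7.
By Fermat: 5^{6} ≡ 1 mod 7. 29 = 4×6 + 5. So 5^{29} ≡ 5^{5} ≡ 3 mod 7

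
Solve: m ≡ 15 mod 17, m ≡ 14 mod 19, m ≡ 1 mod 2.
M = 17 × 19 × 2 = 646. M₁ = 38, y₁ ≡ 13 mod 17. M₂ = 34, y₂ ≡ 14 mod 19. M₃ = 323, y₃ ≡ 1 mod 2. m = 15×38×13 + 14×34×14 + 1×323×1 ≡ 185 mod 646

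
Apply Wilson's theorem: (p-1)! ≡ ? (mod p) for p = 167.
By Wilson's theorem, (166)! ≡ -1 ≡ 166 (mod 167)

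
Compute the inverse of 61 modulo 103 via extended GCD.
Extended GCD: 61(-27) + 103(16) = 1. So 61^(-1) ≡ -27 ≡ 76 mod 103. Verify: 61 × 76 = 4636 ≡ 1 mod 103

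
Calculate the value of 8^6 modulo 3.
Using Fermat: 8^{2} ≡ 1 mod 3. 6 ≡ 0 mod 2. So 8^{6} ≡ 8^{0} ≡ 1 mod 3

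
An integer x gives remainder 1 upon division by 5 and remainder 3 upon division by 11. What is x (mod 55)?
M = 5 × 11 = 55. M₁ = 11, y₁ ≡ 1 (mod 5). M₂ = 5, y₂ ≡ 9 (mod 11). x = 1×11×1 + 3×5×9 ≡ 36 (mod 55)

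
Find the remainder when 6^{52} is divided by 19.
By Fermat: 6^{18} ≡ 1 (mod 19). 52 = 2×18 + 16. So 6^{52} ≡ 6^{16} ≡ 9 (mod 19)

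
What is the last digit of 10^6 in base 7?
Using Fermat: 10^{6} ≡ 1 mod 7. 6 ≡ 0 mod 6. So 10^{6} ≡ 10^{0} ≡ 1 mod 7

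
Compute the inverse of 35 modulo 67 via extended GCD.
Extended GCD: 35(23) + 67(-12) = 1. So 35^(-1) ≡ 23 mod 67. Verify: 35 × 23 = 805 ≡ 1 mod 67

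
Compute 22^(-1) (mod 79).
Since 79 is prime, by Fermat 22^(-1) ≡ 22^{77} ≡ 18 (mod 79). Verify: 22 × 18 = 396 ≡ 1 (mod 79)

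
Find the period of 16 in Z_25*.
Powers of 16 mod 25: 16^1≡16, 16^2≡6, 16^3≡21, 16^4≡11, 16^5≡1. ord_25(16) = 5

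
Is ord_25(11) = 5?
Powers of 11 mod 25: 11^1≡11, 11^2≡21, 11^3≡6, 11^4≡16, 11^5≡1. First k with 11^k≡1 is k=5. Yes, ord_25(11) = 5.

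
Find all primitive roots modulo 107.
There are φ(106) = 52 primitive roots mod 107: {2, 5, 6, 7, 8, 15, 17, 18, 20, 21, 22, 24, 26, 28, 31, 32, 38, 43, 45, 46, 50, 51, 54, 55, 58, 59, 60, 63, 65, 66, 67, 68, 70, 71, 72, 73, 74, 77, 78, 80, 82, 84, 88, 91, 93, 94, 95, 96, 97, 98, 103, 104}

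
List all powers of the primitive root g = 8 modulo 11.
8^1, 8^2, ..., 8^{10} mod 11: [8, 9, 6, 4, 10, 3, 2, 5, 7, 1]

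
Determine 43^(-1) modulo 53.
Since 53 is prime, by Fermat 43^(-1) ≡ 43^{51} ≡ 37 (mod 53). Verify: 43 × 37 = 1591 ≡ 1 (mod 53)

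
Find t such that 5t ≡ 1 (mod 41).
Since 41 is prime, by Fermat 5^(-1) ≡ 5^{39} ≡ 33 (mod 41). Verify: 5 × 33 = 165 ≡ 1 (mod 41)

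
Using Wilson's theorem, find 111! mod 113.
(112)! = (111)! × (112) ≡ -1 mod 113. So (111)! ≡ -1 × (112)^(-1) ≡ (-1)×(-1) = 1 mod 113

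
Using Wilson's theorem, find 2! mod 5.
(4)! = (2)! × (3) × (4) ≡ -1 (mod 5). So (2)! ≡ -1 × [(4)(3)]^(-1) ≡ 2 (mod 5)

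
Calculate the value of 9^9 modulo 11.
By repeated squaring (mod 11): 9^{1}≡9, 9^{2}≡4, 9^{4}≡5, 9^{8}≡3. Then 9^{9} = 9^{8+1} ≡ 3 × 9 ≡ 5 (mod 11)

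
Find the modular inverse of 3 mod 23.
Since 23 is prime, by Fermat 3^(-1) ≡ 3^{21} ≡ 8 mod 23. Verify: 3 × 8 = 24 ≡ 1 mod 23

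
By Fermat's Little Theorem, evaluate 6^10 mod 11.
By Fermat's Little Theorem, 6^{10} ≡ 1 (mod 11) since 11 is prime and gcd(6, 11) = 1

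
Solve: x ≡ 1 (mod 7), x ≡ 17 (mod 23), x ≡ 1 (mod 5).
M = 7 × 23 × 5 = 805. M₁ = 115, y₁ ≡ 5 (mod 7). M₂ = 35, y₂ ≡ 2 (mod 23). M₃ = 161, y₃ ≡ 1 (mod 5). x = 1×115×5 + 17×35×2 + 1×161×1 ≡ 316 (mod 805)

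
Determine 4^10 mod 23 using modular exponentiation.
By repeated squaring (mod 23): 4^{1}≡4, 4^{2}≡16, 4^{4}≡3, 4^{8}≡9. Then 4^{10} = 4^{8+2} ≡ 9 × 16 ≡ 6 (mod 23)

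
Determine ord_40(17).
Powers of 17 mod 40: 17^1≡17, 17^2≡9, 17^3≡33, 17^4≡1. ord_40(17) = 4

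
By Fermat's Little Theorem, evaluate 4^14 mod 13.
By Fermat: 4^{12} ≡ 1 (mod 13). So 4^{14} = 4^{12} · 4^{2} ≡ 4^{2} ≡ 3 (mod 13)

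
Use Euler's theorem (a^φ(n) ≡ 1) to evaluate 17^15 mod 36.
By Euler: 17^{12} ≡ 1 (mod 36) since gcd(17, 36) = 1. 15 = 1×12 + 3. So 17^{15} ≡ 17^{3} ≡ 17 (mod 36)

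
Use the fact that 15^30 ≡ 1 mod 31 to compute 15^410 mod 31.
By Fermat: 15^{30} ≡ 1 mod 31. 410 ≡ 20 mod 30. So 15^{410} ≡ 15^{20} ≡ 1 mod 31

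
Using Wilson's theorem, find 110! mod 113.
(112)! = (110)! × (111) × (112) ≡ -1 (mod 113). So (110)! ≡ -1 × [(112)(111)]^(-1) ≡ 56 (mod 113)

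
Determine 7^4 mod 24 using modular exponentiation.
7^{4} = 2401 ≡ 1 (mod 24)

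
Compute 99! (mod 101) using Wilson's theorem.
(100)! = (99)! × (100) ≡ -1 (mod 101). So (99)! ≡ -1 × (100)^(-1) ≡ (-1)×(-1) = 1 (mod 101)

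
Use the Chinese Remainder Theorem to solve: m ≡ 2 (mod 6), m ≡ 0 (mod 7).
M = 6 × 7 = 42. M₁ = 7, y₁ ≡ 1 (mod 6). M₂ = 6, y₂ ≡ 6 (mod 7). m = 2×7×1 + 0×6×6 ≡ 14 (mod 42)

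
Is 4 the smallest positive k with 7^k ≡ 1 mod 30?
Powers of 7 mod 30: 7^1≡7, 7^2≡19, 7^3≡13, 7^4≡1. First k with 7^k≡1 is k=4. Yes, ord_30(7) = 4.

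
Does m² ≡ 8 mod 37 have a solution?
By Euler's criterion: 8^{18} ≡ 36 mod 37. Since this equals -1 (≡ 36), 8 is not a QR.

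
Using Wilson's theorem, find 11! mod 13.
(12)! = (11)! × (12) ≡ -1 (mod 13). So (11)! ≡ -1 × (12)^(-1) ≡ (-1)×(-1) = 1 (mod 13)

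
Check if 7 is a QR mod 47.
By Euler's criterion: 7^{23} ≡ 1 (mod 47). Since this equals 1, 7 is a QR.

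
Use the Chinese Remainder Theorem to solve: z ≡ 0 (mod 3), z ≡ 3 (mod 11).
M = 3 × 11 = 33. M₁ = 11, y₁ ≡ 2 (mod 3). M₂ = 3, y₂ ≡ 4 (mod 11). z = 0×11×2 + 3×3×4 ≡ 3 (mod 33)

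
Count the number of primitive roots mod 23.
A prime p has φ(p-1) primitive roots; here φ(22) = 10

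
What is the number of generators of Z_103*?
A prime p has φ(p-1) primitive roots; here φ(102) = 32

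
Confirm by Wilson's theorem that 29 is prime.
(28)! mod 29 = 28. Since this equals -1 mod 29, Wilson confirms 29 is prime.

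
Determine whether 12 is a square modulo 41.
By Euler's criterion: 12^{20} ≡ 40 mod 41. Since this equals -1 (≡ 40), 12 is not a QR.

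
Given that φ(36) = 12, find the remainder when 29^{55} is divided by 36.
By Euler: 29^{12} ≡ 1 (mod 36) since gcd(29, 36) = 1. 55 = 4×12 + 7. So 29^{55} ≡ 29^{7} ≡ 29 (mod 36)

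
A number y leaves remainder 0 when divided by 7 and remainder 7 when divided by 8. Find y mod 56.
M = 7 × 8 = 56. M₁ = 8, y₁ ≡ 1 mod 7. M₂ = 7, y₂ ≡ 7 mod 8. y = 0×8×1 + 7×7×7 ≡ 7 mod 56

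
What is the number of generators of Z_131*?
A prime p has φ(p-1) primitive roots; here φ(130) = 48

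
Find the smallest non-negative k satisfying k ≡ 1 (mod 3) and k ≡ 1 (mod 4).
M = 3 × 4 = 12. M₁ = 4, y₁ ≡ 1 (mod 3). M₂ = 3, y₂ ≡ 3 (mod 4). k = 1×4×1 + 1×3×3 ≡ 1 (mod 12)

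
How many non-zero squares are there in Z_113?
Exactly half the non-zero residues mod a prime are QRs: (113-1)/2 = 56.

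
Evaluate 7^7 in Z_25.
By repeated squaring (mod 25): 7^{1}≡7, 7^{2}≡24, 7^{4}≡1. Then 7^{7} = 7^{4+2+1} ≡ 1 × 24 × 7 ≡ 18 (mod 25)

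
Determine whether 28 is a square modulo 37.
By Euler's criterion: 28^{18} ≡ 1 (mod 37). Since this equals 1, 28 is a QR.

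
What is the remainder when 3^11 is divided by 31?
By repeated squaring mod 31: 3^{1}≡3, 3^{2}≡9, 3^{4}≡19, 3^{8}≡20. Then 3^{11} = 3^{8+2+1} ≡ 20 × 9 × 3 ≡ 13 mod 31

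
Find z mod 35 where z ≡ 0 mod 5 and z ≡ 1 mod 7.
M = 5 × 7 = 35. M₁ = 7, y₁ ≡ 3 mod 5. M₂ = 5, y₂ ≡ 3 mod 7. z = 0×7×3 + 1×5×3 ≡ 15 mod 35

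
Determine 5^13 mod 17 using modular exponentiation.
By repeated squaring mod 17: 5^{1}≡5, 5^{2}≡8, 5^{4}≡13, 5^{8}≡16. Then 5^{13} = 5^{8+4+1} ≡ 16 × 13 × 5 ≡ 3 mod 17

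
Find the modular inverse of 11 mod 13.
Since 13 is prime, by Fermat 11^(-1) ≡ 11^{11} ≡ 6 mod 13. Verify: 11 × 6 = 66 ≡ 1 mod 13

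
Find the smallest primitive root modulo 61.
g = 2. For each prime q|60: 2^{30}≡60, 2^{20}≡47, 2^{12}≡9, none ≡ 1, so ord_61(2) = 60 and 2 is a primitive root.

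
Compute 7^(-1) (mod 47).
Since 47 is prime, by Fermat 7^(-1) ≡ 7^{45} ≡ 27 (mod 47). Verify: 7 × 27 = 189 ≡ 1 (mod 47)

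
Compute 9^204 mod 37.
Using Fermat: 9^{36} ≡ 1 mod 37. 204 ≡ 24 mod 36. So 9^{204} ≡ 9^{24} ≡ 10 mod 37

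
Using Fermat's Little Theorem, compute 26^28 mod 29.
By Fermat's Little Theorem, 26^{28} ≡ 1 mod 29 since 29 is prime and gcd(26, 29) = 1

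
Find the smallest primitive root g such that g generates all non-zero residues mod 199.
g = 3. Powers: [3, 9, 27, 81, 44, 132, 197, ...] generates all 198 non-zero residues.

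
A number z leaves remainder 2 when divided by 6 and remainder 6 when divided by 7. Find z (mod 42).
M = 6 × 7 = 42. M₁ = 7, y₁ ≡ 1 (mod 6). M₂ = 6, y₂ ≡ 6 (mod 7). z = 2×7×1 + 6×6×6 ≡ 20 (mod 42)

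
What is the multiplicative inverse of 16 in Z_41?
Since 41 is prime, by Fermat 16^(-1) ≡ 16^{39} ≡ 18 mod 41. Verify: 16 × 18 = 288 ≡ 1 mod 41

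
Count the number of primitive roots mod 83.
There are φ(83-1) = φ(82) = 40 primitive roots modulo 83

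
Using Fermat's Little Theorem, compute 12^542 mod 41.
By Fermat: 12^{40} ≡ 1 (mod 41). 542 ≡ 22 (mod 40). So 12^{542} ≡ 12^{22} ≡ 20 (mod 41)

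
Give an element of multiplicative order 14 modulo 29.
4 has order 14 mod 29 since 4^{14} ≡ 1 (mod 29) and no smaller power works.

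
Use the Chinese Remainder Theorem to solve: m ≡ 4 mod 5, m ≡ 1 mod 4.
M = 5 × 4 = 20. M₁ = 4, y₁ ≡ 4 mod 5. M₂ = 5, y₂ ≡ 1 mod 4. m = 4×4×4 + 1×5×1 ≡ 9 mod 20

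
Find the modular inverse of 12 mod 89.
Since 89 is prime, by Fermat 12^(-1) ≡ 12^{87} ≡ 52 mod 89. Verify: 12 × 52 = 624 ≡ 1 mod 89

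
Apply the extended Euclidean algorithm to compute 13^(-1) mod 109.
Extended GCD: 13(42) + 109(-5) = 1. So 13^(-1) ≡ 42 mod 109. Verify: 13 × 42 = 546 ≡ 1 mod 109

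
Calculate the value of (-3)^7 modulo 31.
By repeated squaring mod 31: (-3)^{1}≡28, (-3)^{2}≡9, (-3)^{4}≡19. Then (-3)^{7} = (-3)^{4+2+1} ≡ 19 × 9 × 28 ≡ 14 mod 31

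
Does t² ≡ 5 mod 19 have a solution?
By Euler's criterion: 5^{9} ≡ 1 mod 19. Since this equals 1, 5 is a QR.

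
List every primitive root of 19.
There are φ(18) = 6 primitive roots mod 19: {2, 3, 10, 13, 14, 15}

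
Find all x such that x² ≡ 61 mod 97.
The square roots of 61 mod 97 are 35 and 62. Verify: 35² = 1225 ≡ 61 mod 97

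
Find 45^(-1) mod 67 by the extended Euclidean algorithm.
Extended GCD: 45(3) + 67(-2) = 1. So 45^(-1) ≡ 3 mod 67. Verify: 45 × 3 = 135 ≡ 1 mod 67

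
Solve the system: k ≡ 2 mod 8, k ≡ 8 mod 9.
M = 8 × 9 = 72. M₁ = 9, y₁ ≡ 1 mod 8. M₂ = 8, y₂ ≡ 8 mod 9. k = 2×9×1 + 8×8×8 ≡ 26 mod 72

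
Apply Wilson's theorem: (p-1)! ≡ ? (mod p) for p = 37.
By Wilson's theorem, (36)! ≡ -1 ≡ 36 (mod 37)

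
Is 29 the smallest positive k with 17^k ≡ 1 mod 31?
Powers of 17 mod 31: 17^1≡17, 17^2≡10, 17^3≡15, 17^4≡7, 17^5≡26, 17^6≡8, 17^7≡12, 17^8≡18, 17^9≡27, 17^10≡25, 17^11≡22, 17^12≡2, 17^13≡3, 17^14≡20, 17^15≡30, 17^16≡14, 17^17≡21, 17^18≡16, 17^19≡24, 17^20≡5, 17^21≡23, 17^22≡19, 17^23≡13, 17^24≡4, 17^25≡6, 17^26≡9, 17^27≡29, 17^28≡28, 17^29≡11, 17^30≡1. 17^29≡11≢1, so ord ≠ 29. No, the actual order is 30.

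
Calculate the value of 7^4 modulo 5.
7^{4} = 2401 ≡ 1 (mod 5)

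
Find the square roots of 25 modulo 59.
The square roots of 25 mod 59 are 5 and 54. Verify: 5² = 25 ≡ 25 (mod 59)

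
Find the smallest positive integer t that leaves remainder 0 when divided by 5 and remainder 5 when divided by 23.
M = 5 × 23 = 115. M₁ = 23, y₁ ≡ 2 mod 5. M₂ = 5, y₂ ≡ 14 mod 23. t = 0×23×2 + 5×5×14 ≡ 5 mod 115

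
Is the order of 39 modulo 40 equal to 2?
Powers of 39 mod 40: 39^1≡39, 39^2≡1. First k with 39^k≡1 is k=2. Yes, ord_40(39) = 2.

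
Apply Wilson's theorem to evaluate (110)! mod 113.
(112)! = (110)! × (111) × (112) ≡ -1 (mod 113). So (110)! ≡ -1 × [(112)(111)]^(-1) ≡ 56 (mod 113)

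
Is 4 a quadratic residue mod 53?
By Euler's criterion: 4^{26} ≡ 1 mod 53. Since this equals 1, 4 is a QR.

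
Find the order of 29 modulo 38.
Powers of 29 mod 38: 29^1≡29, 29^2≡5, 29^3≡31, 29^4≡25, 29^5≡3, 29^6≡11, 29^7≡15, 29^8≡17, 29^9≡37, 29^10≡9, 29^11≡33, 29^12≡7, 29^13≡13, 29^14≡35, 29^15≡27, 29^16≡23, 29^17≡21, 29^18≡1. So the order of 29 is 18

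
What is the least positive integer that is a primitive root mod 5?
g = 2. Powers: [2, 4, 3, 1] generates all 4 non-zero residues.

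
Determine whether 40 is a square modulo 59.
By Euler's criterion: 40^{29} ≡ 58 (mod 59). Since this equals -1 (≡ 58), 40 is not a QR.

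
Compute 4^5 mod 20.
By repeated squaring mod 20: 4^{1}≡4, 4^{2}≡16, 4^{4}≡16. Then 4^{5} = 4^{4+1} ≡ 16 × 4 ≡ 4 mod 20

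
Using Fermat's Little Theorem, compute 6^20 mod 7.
By Fermat: 6^{6} ≡ 1 mod 7. 20 = 3×6 + 2. So 6^{20} ≡ 6^{2} ≡ 1 mod 7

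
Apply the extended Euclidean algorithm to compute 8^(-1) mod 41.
Extended GCD: 8(-5) + 41(1) = 1. So 8^(-1) ≡ -5 ≡ 36 mod 41. Verify: 8 × 36 = 288 ≡ 1 mod 41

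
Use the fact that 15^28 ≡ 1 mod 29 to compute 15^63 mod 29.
By Fermat: 15^{28} ≡ 1 mod 29. 63 = 2×28 + 7. So 15^{63} ≡ 15^{7} ≡ 17 mod 29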